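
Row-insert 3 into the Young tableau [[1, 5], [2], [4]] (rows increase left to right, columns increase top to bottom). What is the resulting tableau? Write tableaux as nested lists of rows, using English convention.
In row 1, 3 replaces 5 (the leftmost entry greater than 3); 5 is bumped to row 2. 5 is appended to row 2. The new tableau is [[1, 3], [2, 5], [4]].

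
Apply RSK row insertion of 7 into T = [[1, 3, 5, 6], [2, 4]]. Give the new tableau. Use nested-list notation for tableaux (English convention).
7 is larger than every entry of row 1, so it is appended to row 1. The new tableau is [[1, 3, 5, 6, 7], [2, 4]].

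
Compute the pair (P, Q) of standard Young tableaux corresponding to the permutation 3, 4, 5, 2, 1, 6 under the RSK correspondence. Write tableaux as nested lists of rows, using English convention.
Insert each entry of the permutation into P by Schensted row insertion, recording in Q the position of each new cell.

Insert 3: appended to row 1. P = [[3]].
Insert 4: appended to row 1. P = [[3, 4]].
Insert 5: appended to row 1. P = [[3, 4, 5]].
Insert 2: 2 bumps 3 from row 1; 3 starts row 2. P = [[2, 4, 5], [3]].
Insert 1: 1 bumps 2 from row 1; 2 bumps 3 from row 2; 3 starts row 3. P = [[1, 4, 5], [2], [3]].
Insert 6: appended to row 1. P = [[1, 4, 5, 6], [2], [3]].

So P = [[1, 4, 5, 6], [2], [3]], Q = [[1, 2, 3, 6], [4], [5]].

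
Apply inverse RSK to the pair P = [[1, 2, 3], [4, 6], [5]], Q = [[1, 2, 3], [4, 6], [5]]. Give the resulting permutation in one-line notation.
1 5 6 4 2 3

Reverse the RSK construction: for i from n down to 1, find the cell of Q containing i, remove the entry at that cell from P, and reverse-bump it up through P; the value ejected from row 1 is w(i).

Step i=6: Q has 6 at row 2, column 2; remove 6 from row 2 of P and reverse-bump: 6 enters row 1 and ejects 3. So w(6) = 3. P is now [[1, 2, 6], [4], [5]].
Step i=5: Q has 5 at row 3, column 1; remove 5 from row 3 of P and reverse-bump: 5 enters row 2 and ejects 4; 4 enters row 1 and ejects 2. So w(5) = 2. P is now [[1, 4, 6], [5]].
Step i=4: Q has 4 at row 2, column 1; remove 5 from row 2 of P and reverse-bump: 5 enters row 1 and ejects 4. So w(4) = 4. P is now [[1, 5, 6]].
Step i=3: Q has 3 at row 1, column 3; remove that cell from P, ejecting 6. So w(3) = 6. P is now [[1, 5]].
Step i=2: Q has 2 at row 1, column 2; remove that cell from P, ejecting 5. So w(2) = 5. P is now [[1]].
Step i=1: Q has 1 at row 1, column 1; remove that cell from P, ejecting 1. So w(1) = 1. P is now [].

So w = 1 5 6 4 2 3.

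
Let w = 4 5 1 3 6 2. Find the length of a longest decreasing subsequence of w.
3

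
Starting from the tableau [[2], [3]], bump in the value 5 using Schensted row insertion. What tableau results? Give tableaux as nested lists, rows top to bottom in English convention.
5 is larger than every entry of row 1, so it is appended to row 1. The new tableau is [[2, 5], [3]].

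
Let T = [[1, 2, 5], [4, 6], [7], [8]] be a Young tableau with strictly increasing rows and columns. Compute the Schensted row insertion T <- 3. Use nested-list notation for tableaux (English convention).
In row 1, 3 replaces 5 (the leftmost entry greater than 3); 5 is bumped to row 2. In row 2, 5 replaces 6 (the leftmost entry greater than 5); 6 is bumped to row 3. In row 3, 6 replaces 7 (the leftmost entry greater than 6); 7 is bumped to row 4. In row 4, 7 replaces 8 (the leftmost entry greater than 7); 8 is bumped to row 5. 8 starts a new row 5. The new tableau is [[1, 2, 3], [4, 5], [6], [7], [8]].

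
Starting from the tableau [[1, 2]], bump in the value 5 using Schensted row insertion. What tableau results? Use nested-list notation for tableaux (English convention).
5 is larger than every entry of row 1, so it is appended to row 1. The new tableau is [[1, 2, 5]].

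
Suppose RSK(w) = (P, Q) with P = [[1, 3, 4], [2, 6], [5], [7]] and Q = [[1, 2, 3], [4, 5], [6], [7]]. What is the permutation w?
2 5 7 3 6 4 1

Reverse the RSK construction: for i from n down to 1, find the cell of Q containing i, remove the entry at that cell from P, and reverse-bump it up through P; the value ejected from row 1 is w(i).

Step i=7: Q has 7 at row 4, column 1; remove 7 from row 4 of P and reverse-bump: 7 enters row 3 and ejects 5; 5 enters row 2 and ejects 2; 2 enters row 1 and ejects 1. So w(7) = 1. P is now [[2, 3, 4], [5, 6], [7]].
Step i=6: Q has 6 at row 3, column 1; remove 7 from row 3 of P and reverse-bump: 7 enters row 2 and ejects 6; 6 enters row 1 and ejects 4. So w(6) = 4. P is now [[2, 3, 6], [5, 7]].
Step i=5: Q has 5 at row 2, column 2; remove 7 from row 2 of P and reverse-bump: 7 enters row 1 and ejects 6. So w(5) = 6. P is now [[2, 3, 7], [5]].
Step i=4: Q has 4 at row 2, column 1; remove 5 from row 2 of P and reverse-bump: 5 enters row 1 and ejects 3. So w(4) = 3. P is now [[2, 5, 7]].
Step i=3: Q has 3 at row 1, column 3; remove that cell from P, ejecting 7. So w(3) = 7. P is now [[2, 5]].
Step i=2: Q has 2 at row 1, column 2; remove that cell from P, ejecting 5. So w(2) = 5. P is now [[2]].
Step i=1: Q has 1 at row 1, column 1; remove that cell from P, ejecting 2. So w(1) = 2. P is now [].

So w = 2 5 7 3 6 4 1.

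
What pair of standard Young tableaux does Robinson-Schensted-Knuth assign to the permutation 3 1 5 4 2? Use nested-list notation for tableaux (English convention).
P = [[1, 2], [3, 4], [5]], Q = [[1, 3], [2, 4], [5]]

Insert each entry of the permutation into P by Schensted row insertion, recording in Q the position of each new cell.

After inserting 3: P = [[3]].
After inserting 1: P = [[1], [3]].
After inserting 5: P = [[1, 5], [3]].
After inserting 4: P = [[1, 4], [3, 5]].
After inserting 2: P = [[1, 2], [3, 4], [5]].

So P = [[1, 2], [3, 4], [5]], Q = [[1, 3], [2, 4], [5]].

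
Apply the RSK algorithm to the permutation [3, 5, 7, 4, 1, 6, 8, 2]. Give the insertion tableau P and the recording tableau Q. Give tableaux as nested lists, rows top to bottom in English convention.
P = [[1, 2, 6, 8], [3, 4], [5, 7]], Q = [[1, 2, 3, 7], [4, 6], [5, 8]]

Insert each entry of the permutation into P by Schensted row insertion, recording in Q the position of each new cell.

Insert 3: appended to row 1. P = [[3]], Q = [[1]].
Insert 5: appended to row 1. P = [[3, 5]], Q = [[1, 2]].
Insert 7: appended to row 1. P = [[3, 5, 7]], Q = [[1, 2, 3]].
Insert 4: 4 bumps 5 from row 1; 5 starts row 2. P = [[3, 4, 7], [5]], Q = [[1, 2, 3], [4]].
Insert 1: 1 bumps 3 from row 1; 3 bumps 5 from row 2; 5 starts row 3. P = [[1, 4, 7], [3], [5]], Q = [[1, 2, 3], [4], [5]].
Insert 6: 6 bumps 7 from row 1; 7 appends to row 2. P = [[1, 4, 6], [3, 7], [5]], Q = [[1, 2, 3], [4, 6], [5]].
Insert 8: appended to row 1. P = [[1, 4, 6, 8], [3, 7], [5]], Q = [[1, 2, 3, 7], [4, 6], [5]].
Insert 2: 2 bumps 4 from row 1; 4 bumps 7 from row 2; 7 appends to row 3. P = [[1, 2, 6, 8], [3, 4], [5, 7]], Q = [[1, 2, 3, 7], [4, 6], [5, 8]].

So P = [[1, 2, 6, 8], [3, 4], [5, 7]], Q = [[1, 2, 3, 7], [4, 6], [5, 8]].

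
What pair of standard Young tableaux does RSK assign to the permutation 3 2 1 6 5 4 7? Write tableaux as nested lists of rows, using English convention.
P = [[1, 4, 7], [2, 5], [3, 6]], Q = [[1, 4, 7], [2, 5], [3, 6]]

Insert each entry of the permutation into P by Schensted row insertion, recording in Q the position of each new cell.

Insert 3: appended to row 1. P = [[3]], Q = [[1]].
Insert 2: 2 bumps 3 from row 1; 3 starts row 2. P = [[2], [3]], Q = [[1], [2]].
Insert 1: 1 bumps 2 from row 1; 2 bumps 3 from row 2; 3 starts row 3. P = [[1], [2], [3]], Q = [[1], [2], [3]].
Insert 6: appended to row 1. P = [[1, 6], [2], [3]], Q = [[1, 4], [2], [3]].
Insert 5: 5 bumps 6 from row 1; 6 appends to row 2. P = [[1, 5], [2, 6], [3]], Q = [[1, 4], [2, 5], [3]].
Insert 4: 4 bumps 5 from row 1; 5 bumps 6 from row 2; 6 appends to row 3. P = [[1, 4], [2, 5], [3, 6]], Q = [[1, 4], [2, 5], [3, 6]].
Insert 7: appended to row 1. P = [[1, 4, 7], [2, 5], [3, 6]], Q = [[1, 4, 7], [2, 5], [3, 6]].

So P = [[1, 4, 7], [2, 5], [3, 6]], Q = [[1, 4, 7], [2, 5], [3, 6]].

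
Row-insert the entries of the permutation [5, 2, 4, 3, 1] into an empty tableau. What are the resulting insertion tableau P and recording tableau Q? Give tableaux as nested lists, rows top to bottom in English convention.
P = [[1, 3], [2], [4], [5]], Q = [[1, 3], [2], [4], [5]]

Insert each entry of the permutation into P by Schensted row insertion, recording in Q the position of each new cell.

Insert 5: appended to row 1. P = [[5]], Q = [[1]].
Insert 2: 2 bumps 5 from row 1; 5 starts row 2. P = [[2], [5]], Q = [[1], [2]].
Insert 4: appended to row 1. P = [[2, 4], [5]], Q = [[1, 3], [2]].
Insert 3: 3 bumps 4 from row 1; 4 bumps 5 from row 2; 5 starts row 3. P = [[2, 3], [4], [5]], Q = [[1, 3], [2], [4]].
Insert 1: 1 bumps 2 from row 1; 2 bumps 4 from row 2; 4 bumps 5 from row 3; 5 starts row 4. P = [[1, 3], [2], [4], [5]], Q = [[1, 3], [2], [4], [5]].

So P = [[1, 3], [2], [4], [5]], Q = [[1, 3], [2], [4], [5]].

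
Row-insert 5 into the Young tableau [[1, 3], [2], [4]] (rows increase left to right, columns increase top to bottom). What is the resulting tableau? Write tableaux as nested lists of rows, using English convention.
[[1, 3, 5], [2], [4]]

5 is larger than every entry of row 1, so it is appended to row 1. The new tableau is [[1, 3, 5], [2], [4]].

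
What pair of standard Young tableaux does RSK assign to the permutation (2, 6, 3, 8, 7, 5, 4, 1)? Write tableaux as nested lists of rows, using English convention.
Insert each entry of the permutation into P by Schensted row insertion, recording in Q the position of each new cell.

Insert 2: appended to row 1. P = [[2]], Q = [[1]].
Insert 6: appended to row 1. P = [[2, 6]], Q = [[1, 2]].
Insert 3: 3 bumps 6 from row 1; 6 starts row 2. P = [[2, 3], [6]], Q = [[1, 2], [3]].
Insert 8: appended to row 1. P = [[2, 3, 8], [6]], Q = [[1, 2, 4], [3]].
Insert 7: 7 bumps 8 from row 1; 8 appends to row 2. P = [[2, 3, 7], [6, 8]], Q = [[1, 2, 4], [3, 5]].
Insert 5: 5 bumps 7 from row 1; 7 bumps 8 from row 2; 8 starts row 3. P = [[2, 3, 5], [6, 7], [8]], Q = [[1, 2, 4], [3, 5], [6]].
Insert 4: 4 bumps 5 from row 1; 5 bumps 6 from row 2; 6 bumps 8 from row 3; 8 starts row 4. P = [[2, 3, 4], [5, 7], [6], [8]], Q = [[1, 2, 4], [3, 5], [6], [7]].
Insert 1: 1 bumps 2 from row 1; 2 bumps 5 from row 2; 5 bumps 6 from row 3; 6 bumps 8 from row 4; 8 starts row 5. P = [[1, 3, 4], [2, 7], [5], [6], [8]], Q = [[1, 2, 4], [3, 5], [6], [7], [8]].

So P = [[1, 3, 4], [2, 7], [5], [6], [8]], Q = [[1, 2, 4], [3, 5], [6], [7], [8]].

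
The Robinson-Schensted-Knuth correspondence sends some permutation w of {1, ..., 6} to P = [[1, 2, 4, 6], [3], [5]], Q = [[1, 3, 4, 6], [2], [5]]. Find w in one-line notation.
5 1 3 4 2 6

Reverse the RSK construction: for i from n down to 1, find the cell of Q containing i, remove the entry at that cell from P, and reverse-bump it up through P; the value ejected from row 1 is w(i).

Step i=6: Q has 6 at row 1, column 4; remove that cell from P, ejecting 6. So w(6) = 6. P is now [[1, 2, 4], [3], [5]].
Step i=5: Q has 5 at row 3, column 1; remove 5 from row 3 of P and reverse-bump: 5 enters row 2 and ejects 3; 3 enters row 1 and ejects 2. So w(5) = 2. P is now [[1, 3, 4], [5]].
Step i=4: Q has 4 at row 1, column 3; remove that cell from P, ejecting 4. So w(4) = 4. P is now [[1, 3], [5]].
Step i=3: Q has 3 at row 1, column 2; remove that cell from P, ejecting 3. So w(3) = 3. P is now [[1], [5]].
Step i=2: Q has 2 at row 2, column 1; remove 5 from row 2 of P and reverse-bump: 5 enters row 1 and ejects 1. So w(2) = 1. P is now [[5]].
Step i=1: Q has 1 at row 1, column 1; remove that cell from P, ejecting 5. So w(1) = 5. P is now [].

So w = 5 1 3 4 2 6.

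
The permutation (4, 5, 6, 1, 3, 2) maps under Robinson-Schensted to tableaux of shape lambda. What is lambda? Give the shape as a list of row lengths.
Row-insert each entry into an empty tableau.

After inserting 4: P = [[4]].
After inserting 5: P = [[4, 5]].
After inserting 6: P = [[4, 5, 6]].
After inserting 1: P = [[1, 5, 6], [4]].
After inserting 3: P = [[1, 3, 6], [4, 5]].
After inserting 2: P = [[1, 2, 6], [3, 5], [4]].

The final insertion tableau P = [[1, 2, 6], [3, 5], [4]] has shape [3, 2, 1].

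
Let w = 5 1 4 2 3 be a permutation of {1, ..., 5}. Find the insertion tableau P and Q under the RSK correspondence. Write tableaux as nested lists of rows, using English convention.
Insert each entry of the permutation into P by Schensted row insertion, recording in Q the position of each new cell.

Insert 5: appended to row 1. P = [[5]].
Insert 1: 1 bumps 5 from row 1; 5 starts row 2. P = [[1], [5]].
Insert 4: appended to row 1. P = [[1, 4], [5]].
Insert 2: 2 bumps 4 from row 1; 4 bumps 5 from row 2; 5 starts row 3. P = [[1, 2], [4], [5]].
Insert 3: appended to row 1. P = [[1, 2, 3], [4], [5]].

So P = [[1, 2, 3], [4], [5]], Q = [[1, 3, 5], [2], [4]].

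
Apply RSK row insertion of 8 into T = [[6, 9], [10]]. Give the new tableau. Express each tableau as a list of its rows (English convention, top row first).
In row 1, 8 replaces 9 (the leftmost entry greater than 8); 9 is bumped to row 2. In row 2, 9 replaces 10 (the leftmost entry greater than 9); 10 is bumped to row 3. 10 starts a new row 3. The new tableau is [[6, 8], [9], [10]].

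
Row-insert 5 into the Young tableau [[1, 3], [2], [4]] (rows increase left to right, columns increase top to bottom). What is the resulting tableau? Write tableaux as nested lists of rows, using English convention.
[[1, 3, 5], [2], [4]]

5 is larger than every entry of row 1, so it is appended to row 1. The new tableau is [[1, 3, 5], [2], [4]].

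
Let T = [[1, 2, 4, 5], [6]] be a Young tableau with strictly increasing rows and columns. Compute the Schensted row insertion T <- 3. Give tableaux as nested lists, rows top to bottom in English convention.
[[1, 2, 3, 5], [4], [6]]

In row 1, 3 replaces 4 (the leftmost entry greater than 3); 4 is bumped to row 2. In row 2, 4 replaces 6 (the leftmost entry greater than 4); 6 is bumped to row 3. 6 starts a new row 3. The new tableau is [[1, 2, 3, 5], [4], [6]].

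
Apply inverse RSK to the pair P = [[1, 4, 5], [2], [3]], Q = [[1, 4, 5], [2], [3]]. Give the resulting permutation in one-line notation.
3 2 1 4 5

Reverse the RSK construction: for i from n down to 1, find the cell of Q containing i, remove the entry at that cell from P, and reverse-bump it up through P; the value ejected from row 1 is w(i).

Step i=5: Q has 5 at row 1, column 3; remove that cell from P, ejecting 5. So w(5) = 5. P is now [[1, 4], [2], [3]].
Step i=4: Q has 4 at row 1, column 2; remove that cell from P, ejecting 4. So w(4) = 4. P is now [[1], [2], [3]].
Step i=3: Q has 3 at row 3, column 1; remove 3 from row 3 of P and reverse-bump: 3 enters row 2 and ejects 2; 2 enters row 1 and ejects 1. So w(3) = 1. P is now [[2], [3]].
Step i=2: Q has 2 at row 2, column 1; remove 3 from row 2 of P and reverse-bump: 3 enters row 1 and ejects 2. So w(2) = 2. P is now [[3]].
Step i=1: Q has 1 at row 1, column 1; remove that cell from P, ejecting 3. So w(1) = 3. P is now [].

So w = 3 2 1 4 5.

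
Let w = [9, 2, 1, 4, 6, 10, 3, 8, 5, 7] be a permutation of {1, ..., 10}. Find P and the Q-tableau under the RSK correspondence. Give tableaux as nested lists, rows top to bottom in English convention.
P = [[1, 3, 5, 7], [2, 4, 6, 8], [9, 10]], Q = [[1, 4, 5, 6], [2, 7, 8, 10], [3, 9]]

Insert each entry of the permutation into P by Schensted row insertion, recording in Q the position of each new cell.

After inserting 9: P = [[9]].
After inserting 2: P = [[2], [9]].
After inserting 1: P = [[1], [2], [9]].
After inserting 4: P = [[1, 4], [2], [9]].
After inserting 6: P = [[1, 4, 6], [2], [9]].
After inserting 10: P = [[1, 4, 6, 10], [2], [9]].
After inserting 3: P = [[1, 3, 6, 10], [2, 4], [9]].
After inserting 8: P = [[1, 3, 6, 8], [2, 4, 10], [9]].
After inserting 5: P = [[1, 3, 5, 8], [2, 4, 6], [9, 10]].
After inserting 7: P = [[1, 3, 5, 7], [2, 4, 6, 8], [9, 10]].

So P = [[1, 3, 5, 7], [2, 4, 6, 8], [9, 10]], Q = [[1, 4, 5, 6], [2, 7, 8, 10], [3, 9]].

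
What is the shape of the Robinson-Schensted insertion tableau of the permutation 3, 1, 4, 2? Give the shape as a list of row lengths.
[2, 2]

Row-insert each entry into an empty tableau.

After inserting 3: P = [[3]].
After inserting 1: P = [[1], [3]].
After inserting 4: P = [[1, 4], [3]].
After inserting 2: P = [[1, 2], [3, 4]].

The final insertion tableau P = [[1, 2], [3, 4]] has shape [2, 2].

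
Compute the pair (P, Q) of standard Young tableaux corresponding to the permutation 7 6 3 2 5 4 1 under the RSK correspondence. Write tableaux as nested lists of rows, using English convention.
Insert each entry of the permutation into P by Schensted row insertion, recording in Q the position of each new cell.

Insert 7: appended to row 1. P = [[7]].
Insert 6: 6 bumps 7 from row 1; 7 starts row 2. P = [[6], [7]].
Insert 3: 3 bumps 6 from row 1; 6 bumps 7 from row 2; 7 starts row 3. P = [[3], [6], [7]].
Insert 2: 2 bumps 3 from row 1; 3 bumps 6 from row 2; 6 bumps 7 from row 3; 7 starts row 4. P = [[2], [3], [6], [7]].
Insert 5: appended to row 1. P = [[2, 5], [3], [6], [7]].
Insert 4: 4 bumps 5 from row 1; 5 appends to row 2. P = [[2, 4], [3, 5], [6], [7]].
Insert 1: 1 bumps 2 from row 1; 2 bumps 3 from row 2; 3 bumps 6 from row 3; 6 bumps 7 from row 4; 7 starts row 5. P = [[1, 4], [2, 5], [3], [6], [7]].

So P = [[1, 4], [2, 5], [3], [6], [7]], Q = [[1, 5], [2, 6], [3], [4], [7]].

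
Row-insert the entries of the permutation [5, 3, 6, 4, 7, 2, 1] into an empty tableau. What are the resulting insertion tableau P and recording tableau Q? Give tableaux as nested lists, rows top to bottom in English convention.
P = [[1, 4, 7], [2, 6], [3], [5]], Q = [[1, 3, 5], [2, 4], [6], [7]]

Insert each entry of the permutation into P by Schensted row insertion, recording in Q the position of each new cell.

Insert 5: appended to row 1. P = [[5]].
Insert 3: 3 bumps 5 from row 1; 5 starts row 2. P = [[3], [5]].
Insert 6: appended to row 1. P = [[3, 6], [5]].
Insert 4: 4 bumps 6 from row 1; 6 appends to row 2. P = [[3, 4], [5, 6]].
Insert 7: appended to row 1. P = [[3, 4, 7], [5, 6]].
Insert 2: 2 bumps 3 from row 1; 3 bumps 5 from row 2; 5 starts row 3. P = [[2, 4, 7], [3, 6], [5]].
Insert 1: 1 bumps 2 from row 1; 2 bumps 3 from row 2; 3 bumps 5 from row 3; 5 starts row 4. P = [[1, 4, 7], [2, 6], [3], [5]].

So P = [[1, 4, 7], [2, 6], [3], [5]], Q = [[1, 3, 5], [2, 4], [6], [7]].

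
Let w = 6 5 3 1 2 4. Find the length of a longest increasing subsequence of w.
3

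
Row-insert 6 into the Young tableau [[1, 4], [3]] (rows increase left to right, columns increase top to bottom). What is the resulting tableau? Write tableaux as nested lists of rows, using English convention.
[[1, 4, 6], [3]]

6 is larger than every entry of row 1, so it is appended to row 1. The new tableau is [[1, 4, 6], [3]].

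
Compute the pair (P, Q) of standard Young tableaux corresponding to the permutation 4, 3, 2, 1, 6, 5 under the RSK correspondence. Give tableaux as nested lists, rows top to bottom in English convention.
Insert each entry of the permutation into P by Schensted row insertion, recording in Q the position of each new cell.

Insert 4: appended to row 1. P = [[4]].
Insert 3: 3 bumps 4 from row 1; 4 starts row 2. P = [[3], [4]].
Insert 2: 2 bumps 3 from row 1; 3 bumps 4 from row 2; 4 starts row 3. P = [[2], [3], [4]].
Insert 1: 1 bumps 2 from row 1; 2 bumps 3 from row 2; 3 bumps 4 from row 3; 4 starts row 4. P = [[1], [2], [3], [4]].
Insert 6: appended to row 1. P = [[1, 6], [2], [3], [4]].
Insert 5: 5 bumps 6 from row 1; 6 appends to row 2. P = [[1, 5], [2, 6], [3], [4]].

So P = [[1, 5], [2, 6], [3], [4]], Q = [[1, 5], [2, 6], [3], [4]].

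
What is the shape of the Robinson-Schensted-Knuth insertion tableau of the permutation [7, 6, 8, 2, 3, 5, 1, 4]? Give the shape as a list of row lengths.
[3, 2, 2, 1]

RSK row insertion gives P = [[1, 3, 4], [2, 5], [6, 8], [7]], which has shape [3, 2, 2, 1].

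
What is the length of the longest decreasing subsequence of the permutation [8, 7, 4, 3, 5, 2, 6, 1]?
6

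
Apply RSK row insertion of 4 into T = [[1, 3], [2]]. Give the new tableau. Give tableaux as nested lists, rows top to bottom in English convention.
4 is larger than every entry of row 1, so it is appended to row 1. The new tableau is [[1, 3, 4], [2]].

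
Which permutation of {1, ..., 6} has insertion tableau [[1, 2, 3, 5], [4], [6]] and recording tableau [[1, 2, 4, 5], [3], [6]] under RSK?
Reverse the RSK construction: for i from n down to 1, find the cell of Q containing i, remove the entry at that cell from P, and reverse-bump it up through P; the value ejected from row 1 is w(i).

Step i=6: Q has 6 at row 3, column 1; remove 6 from row 3 of P and reverse-bump: 6 enters row 2 and ejects 4; 4 enters row 1 and ejects 3. So w(6) = 3. P is now [[1, 2, 4, 5], [6]].
Step i=5: Q has 5 at row 1, column 4; remove that cell from P, ejecting 5. So w(5) = 5. P is now [[1, 2, 4], [6]].
Step i=4: Q has 4 at row 1, column 3; remove that cell from P, ejecting 4. So w(4) = 4. P is now [[1, 2], [6]].
Step i=3: Q has 3 at row 2, column 1; remove 6 from row 2 of P and reverse-bump: 6 enters row 1 and ejects 2. So w(3) = 2. P is now [[1, 6]].
Step i=2: Q has 2 at row 1, column 2; remove that cell from P, ejecting 6. So w(2) = 6. P is now [[1]].
Step i=1: Q has 1 at row 1, column 1; remove that cell from P, ejecting 1. So w(1) = 1. P is now [].

So w = 1 6 2 4 5 3.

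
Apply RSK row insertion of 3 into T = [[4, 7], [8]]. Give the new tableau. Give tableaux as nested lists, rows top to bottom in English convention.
In row 1, 3 replaces 4 (the leftmost entry greater than 3); 4 is bumped to row 2. In row 2, 4 replaces 8 (the leftmost entry greater than 4); 8 is bumped to row 3. 8 starts a new row 3. The new tableau is [[3, 7], [4], [8]].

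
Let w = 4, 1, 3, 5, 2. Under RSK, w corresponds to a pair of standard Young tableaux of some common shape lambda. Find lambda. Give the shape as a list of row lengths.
RSK row insertion gives P = [[1, 2, 5], [3], [4]], which has shape [3, 1, 1].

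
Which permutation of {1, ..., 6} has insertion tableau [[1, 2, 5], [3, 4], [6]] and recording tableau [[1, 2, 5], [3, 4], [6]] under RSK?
3 6 1 4 5 2

Reverse the RSK construction: for i from n down to 1, find the cell of Q containing i, remove the entry at that cell from P, and reverse-bump it up through P; the value ejected from row 1 is w(i).

Step i=6: Q has 6 at row 3, column 1; remove 6 from row 3 of P and reverse-bump: 6 enters row 2 and ejects 4; 4 enters row 1 and ejects 2. So w(6) = 2. P is now [[1, 4, 5], [3, 6]].
Step i=5: Q has 5 at row 1, column 3; remove that cell from P, ejecting 5. So w(5) = 5. P is now [[1, 4], [3, 6]].
Step i=4: Q has 4 at row 2, column 2; remove 6 from row 2 of P and reverse-bump: 6 enters row 1 and ejects 4. So w(4) = 4. P is now [[1, 6], [3]].
Step i=3: Q has 3 at row 2, column 1; remove 3 from row 2 of P and reverse-bump: 3 enters row 1 and ejects 1. So w(3) = 1. P is now [[3, 6]].
Step i=2: Q has 2 at row 1, column 2; remove that cell from P, ejecting 6. So w(2) = 6. P is now [[3]].
Step i=1: Q has 1 at row 1, column 1; remove that cell from P, ejecting 3. So w(1) = 3. P is now [].

So w = 3 6 1 4 5 2.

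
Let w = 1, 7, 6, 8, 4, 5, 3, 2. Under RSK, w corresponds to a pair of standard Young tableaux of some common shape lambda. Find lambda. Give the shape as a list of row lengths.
Row-insert each entry into an empty tableau.

After inserting 1: P = [[1]].
After inserting 7: P = [[1, 7]].
After inserting 6: P = [[1, 6], [7]].
After inserting 8: P = [[1, 6, 8], [7]].
After inserting 4: P = [[1, 4, 8], [6], [7]].
After inserting 5: P = [[1, 4, 5], [6, 8], [7]].
After inserting 3: P = [[1, 3, 5], [4, 8], [6], [7]].
After inserting 2: P = [[1, 2, 5], [3, 8], [4], [6], [7]].

The final insertion tableau P = [[1, 2, 5], [3, 8], [4], [6], [7]] has shape [3, 2, 1, 1, 1].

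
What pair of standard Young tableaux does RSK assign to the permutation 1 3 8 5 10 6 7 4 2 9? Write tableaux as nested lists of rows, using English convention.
P = [[1, 2, 4, 6, 7, 9], [3, 10], [5], [8]], Q = [[1, 2, 3, 5, 7, 10], [4, 6], [8], [9]]

Insert each entry of the permutation into P by Schensted row insertion, recording in Q the position of each new cell.

After inserting 1: P = [[1]].
After inserting 3: P = [[1, 3]].
After inserting 8: P = [[1, 3, 8]].
After inserting 5: P = [[1, 3, 5], [8]].
After inserting 10: P = [[1, 3, 5, 10], [8]].
After inserting 6: P = [[1, 3, 5, 6], [8, 10]].
After inserting 7: P = [[1, 3, 5, 6, 7], [8, 10]].
After inserting 4: P = [[1, 3, 4, 6, 7], [5, 10], [8]].
After inserting 2: P = [[1, 2, 4, 6, 7], [3, 10], [5], [8]].
After inserting 9: P = [[1, 2, 4, 6, 7, 9], [3, 10], [5], [8]].

So P = [[1, 2, 4, 6, 7, 9], [3, 10], [5], [8]], Q = [[1, 2, 3, 5, 7, 10], [4, 6], [8], [9]].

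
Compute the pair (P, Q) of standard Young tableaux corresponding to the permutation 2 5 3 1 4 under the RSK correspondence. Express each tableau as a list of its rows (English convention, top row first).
P = [[1, 3, 4], [2], [5]], Q = [[1, 2, 5], [3], [4]]

Insert each entry of the permutation into P by Schensted row insertion, recording in Q the position of each new cell.

Insert 2: appended to row 1. P = [[2]].
Insert 5: appended to row 1. P = [[2, 5]].
Insert 3: 3 bumps 5 from row 1; 5 starts row 2. P = [[2, 3], [5]].
Insert 1: 1 bumps 2 from row 1; 2 bumps 5 from row 2; 5 starts row 3. P = [[1, 3], [2], [5]].
Insert 4: appended to row 1. P = [[1, 3, 4], [2], [5]].

So P = [[1, 3, 4], [2], [5]], Q = [[1, 2, 5], [3], [4]].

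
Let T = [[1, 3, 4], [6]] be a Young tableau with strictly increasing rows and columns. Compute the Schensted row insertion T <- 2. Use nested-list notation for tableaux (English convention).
[[1, 2, 4], [3], [6]]

In row 1, 2 replaces 3 (the leftmost entry greater than 2); 3 is bumped to row 2. In row 2, 3 replaces 6 (the leftmost entry greater than 3); 6 is bumped to row 3. 6 starts a new row 3. The new tableau is [[1, 2, 4], [3], [6]].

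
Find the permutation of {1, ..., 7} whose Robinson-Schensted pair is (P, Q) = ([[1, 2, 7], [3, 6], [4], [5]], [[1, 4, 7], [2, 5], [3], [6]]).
5 4 1 6 3 2 7

Reverse the RSK construction: for i from n down to 1, find the cell of Q containing i, remove the entry at that cell from P, and reverse-bump it up through P; the value ejected from row 1 is w(i).

Step i=7: Q has 7 at row 1, column 3; remove that cell from P, ejecting 7. So w(7) = 7. P is now [[1, 2], [3, 6], [4], [5]].
Step i=6: Q has 6 at row 4, column 1; remove 5 from row 4 of P and reverse-bump: 5 enters row 3 and ejects 4; 4 enters row 2 and ejects 3; 3 enters row 1 and ejects 2. So w(6) = 2. P is now [[1, 3], [4, 6], [5]].
Step i=5: Q has 5 at row 2, column 2; remove 6 from row 2 of P and reverse-bump: 6 enters row 1 and ejects 3. So w(5) = 3. P is now [[1, 6], [4], [5]].
Step i=4: Q has 4 at row 1, column 2; remove that cell from P, ejecting 6. So w(4) = 6. P is now [[1], [4], [5]].
Step i=3: Q has 3 at row 3, column 1; remove 5 from row 3 of P and reverse-bump: 5 enters row 2 and ejects 4; 4 enters row 1 and ejects 1. So w(3) = 1. P is now [[4], [5]].
Step i=2: Q has 2 at row 2, column 1; remove 5 from row 2 of P and reverse-bump: 5 enters row 1 and ejects 4. So w(2) = 4. P is now [[5]].
Step i=1: Q has 1 at row 1, column 1; remove that cell from P, ejecting 5. So w(1) = 5. P is now [].

So w = 5 4 1 6 3 2 7.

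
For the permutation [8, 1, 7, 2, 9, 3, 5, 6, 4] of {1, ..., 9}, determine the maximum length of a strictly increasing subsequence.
5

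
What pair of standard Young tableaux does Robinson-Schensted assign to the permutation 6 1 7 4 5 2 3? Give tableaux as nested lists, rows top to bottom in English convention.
P = [[1, 2, 3], [4, 5], [6, 7]], Q = [[1, 3, 5], [2, 4], [6, 7]]

Insert each entry of the permutation into P by Schensted row insertion, recording in Q the position of each new cell.

After inserting 6: P = [[6]].
After inserting 1: P = [[1], [6]].
After inserting 7: P = [[1, 7], [6]].
After inserting 4: P = [[1, 4], [6, 7]].
After inserting 5: P = [[1, 4, 5], [6, 7]].
After inserting 2: P = [[1, 2, 5], [4, 7], [6]].
After inserting 3: P = [[1, 2, 3], [4, 5], [6, 7]].

So P = [[1, 2, 3], [4, 5], [6, 7]], Q = [[1, 3, 5], [2, 4], [6, 7]].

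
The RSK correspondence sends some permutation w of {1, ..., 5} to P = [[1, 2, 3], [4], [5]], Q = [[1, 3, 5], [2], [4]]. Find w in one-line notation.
5 1 4 2 3

Reverse the RSK construction: for i from n down to 1, find the cell of Q containing i, remove the entry at that cell from P, and reverse-bump it up through P; the value ejected from row 1 is w(i).

Step i=5: Q has 5 at row 1, column 3; remove that cell from P, ejecting 3. So w(5) = 3. P is now [[1, 2], [4], [5]].
Step i=4: Q has 4 at row 3, column 1; remove 5 from row 3 of P and reverse-bump: 5 enters row 2 and ejects 4; 4 enters row 1 and ejects 2. So w(4) = 2. P is now [[1, 4], [5]].
Step i=3: Q has 3 at row 1, column 2; remove that cell from P, ejecting 4. So w(3) = 4. P is now [[1], [5]].
Step i=2: Q has 2 at row 2, column 1; remove 5 from row 2 of P and reverse-bump: 5 enters row 1 and ejects 1. So w(2) = 1. P is now [[5]].
Step i=1: Q has 1 at row 1, column 1; remove that cell from P, ejecting 5. So w(1) = 5. P is now [].

So w = 5 1 4 2 3.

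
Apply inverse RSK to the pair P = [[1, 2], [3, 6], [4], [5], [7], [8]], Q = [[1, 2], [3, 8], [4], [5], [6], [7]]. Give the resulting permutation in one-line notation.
Reverse RSK: for i = n, n-1, ..., 1, locate i in Q, remove the corresponding corner cell from P, and reverse-bump its entry up through P; the value ejected from row 1 is w(i).

So w = 5 8 7 6 4 3 1 2.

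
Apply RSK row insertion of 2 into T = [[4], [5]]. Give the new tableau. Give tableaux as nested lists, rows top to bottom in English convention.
In row 1, 2 replaces 4 (the leftmost entry greater than 2); 4 is bumped to row 2. In row 2, 4 replaces 5 (the leftmost entry greater than 4); 5 is bumped to row 3. 5 starts a new row 3. The new tableau is [[2], [4], [5]].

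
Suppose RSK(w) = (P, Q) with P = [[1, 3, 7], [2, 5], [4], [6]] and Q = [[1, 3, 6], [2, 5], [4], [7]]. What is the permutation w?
Reverse the RSK construction: for i from n down to 1, find the cell of Q containing i, remove the entry at that cell from P, and reverse-bump it up through P; the value ejected from row 1 is w(i).

Step i=7: Q has 7 at row 4, column 1; remove 6 from row 4 of P and reverse-bump: 6 enters row 3 and ejects 4; 4 enters row 2 and ejects 2; 2 enters row 1 and ejects 1. So w(7) = 1. P is now [[2, 3, 7], [4, 5], [6]].
Step i=6: Q has 6 at row 1, column 3; remove that cell from P, ejecting 7. So w(6) = 7. P is now [[2, 3], [4, 5], [6]].
Step i=5: Q has 5 at row 2, column 2; remove 5 from row 2 of P and reverse-bump: 5 enters row 1 and ejects 3. So w(5) = 3. P is now [[2, 5], [4], [6]].
Step i=4: Q has 4 at row 3, column 1; remove 6 from row 3 of P and reverse-bump: 6 enters row 2 and ejects 4; 4 enters row 1 and ejects 2. So w(4) = 2. P is now [[4, 5], [6]].
Step i=3: Q has 3 at row 1, column 2; remove that cell from P, ejecting 5. So w(3) = 5. P is now [[4], [6]].
Step i=2: Q has 2 at row 2, column 1; remove 6 from row 2 of P and reverse-bump: 6 enters row 1 and ejects 4. So w(2) = 4. P is now [[6]].
Step i=1: Q has 1 at row 1, column 1; remove that cell from P, ejecting 6. So w(1) = 6. P is now [].

So w = 6 4 5 2 3 7 1.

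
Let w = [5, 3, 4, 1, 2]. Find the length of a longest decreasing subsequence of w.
3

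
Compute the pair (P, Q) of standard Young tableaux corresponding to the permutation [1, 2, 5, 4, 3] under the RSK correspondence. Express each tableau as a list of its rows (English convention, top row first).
Insert each entry of the permutation into P by Schensted row insertion, recording in Q the position of each new cell.

Insert 1: appended to row 1. P = [[1]].
Insert 2: appended to row 1. P = [[1, 2]].
Insert 5: appended to row 1. P = [[1, 2, 5]].
Insert 4: 4 bumps 5 from row 1; 5 starts row 2. P = [[1, 2, 4], [5]].
Insert 3: 3 bumps 4 from row 1; 4 bumps 5 from row 2; 5 starts row 3. P = [[1, 2, 3], [4], [5]].

So P = [[1, 2, 3], [4], [5]], Q = [[1, 2, 3], [4], [5]].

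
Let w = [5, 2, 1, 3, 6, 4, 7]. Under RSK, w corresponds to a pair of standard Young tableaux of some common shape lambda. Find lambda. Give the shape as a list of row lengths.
Row-insert each entry into an empty tableau.

After inserting 5: P = [[5]].
After inserting 2: P = [[2], [5]].
After inserting 1: P = [[1], [2], [5]].
After inserting 3: P = [[1, 3], [2], [5]].
After inserting 6: P = [[1, 3, 6], [2], [5]].
After inserting 4: P = [[1, 3, 4], [2, 6], [5]].
After inserting 7: P = [[1, 3, 4, 7], [2, 6], [5]].

The final insertion tableau P = [[1, 3, 4, 7], [2, 6], [5]] has shape [4, 2, 1].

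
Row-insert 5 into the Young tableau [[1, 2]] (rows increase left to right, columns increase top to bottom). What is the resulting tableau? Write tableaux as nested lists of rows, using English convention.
[[1, 2, 5]]

5 is larger than every entry of row 1, so it is appended to row 1. The new tableau is [[1, 2, 5]].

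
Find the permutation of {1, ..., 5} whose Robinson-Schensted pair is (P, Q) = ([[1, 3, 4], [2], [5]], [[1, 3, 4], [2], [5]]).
5 2 3 4 1

Reverse the RSK construction: for i from n down to 1, find the cell of Q containing i, remove the entry at that cell from P, and reverse-bump it up through P; the value ejected from row 1 is w(i).

Step i=5: Q has 5 at row 3, column 1; remove 5 from row 3 of P and reverse-bump: 5 enters row 2 and ejects 2; 2 enters row 1 and ejects 1. So w(5) = 1. P is now [[2, 3, 4], [5]].
Step i=4: Q has 4 at row 1, column 3; remove that cell from P, ejecting 4. So w(4) = 4. P is now [[2, 3], [5]].
Step i=3: Q has 3 at row 1, column 2; remove that cell from P, ejecting 3. So w(3) = 3. P is now [[2], [5]].
Step i=2: Q has 2 at row 2, column 1; remove 5 from row 2 of P and reverse-bump: 5 enters row 1 and ejects 2. So w(2) = 2. P is now [[5]].
Step i=1: Q has 1 at row 1, column 1; remove that cell from P, ejecting 5. So w(1) = 5. P is now [].

So w = 5 2 3 4 1.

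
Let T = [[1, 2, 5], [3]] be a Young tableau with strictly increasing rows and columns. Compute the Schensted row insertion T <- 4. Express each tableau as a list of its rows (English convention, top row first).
[[1, 2, 4], [3, 5]]

In row 1, 4 replaces 5 (the leftmost entry greater than 4); 5 is bumped to row 2. 5 is appended to row 2. The new tableau is [[1, 2, 4], [3, 5]].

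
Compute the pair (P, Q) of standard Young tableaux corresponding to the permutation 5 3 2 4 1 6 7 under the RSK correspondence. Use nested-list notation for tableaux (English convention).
P = [[1, 4, 6, 7], [2], [3], [5]], Q = [[1, 4, 6, 7], [2], [3], [5]]

Insert each entry of the permutation into P by Schensted row insertion, recording in Q the position of each new cell.

After inserting 5: P = [[5]].
After inserting 3: P = [[3], [5]].
After inserting 2: P = [[2], [3], [5]].
After inserting 4: P = [[2, 4], [3], [5]].
After inserting 1: P = [[1, 4], [2], [3], [5]].
After inserting 6: P = [[1, 4, 6], [2], [3], [5]].
After inserting 7: P = [[1, 4, 6, 7], [2], [3], [5]].

So P = [[1, 4, 6, 7], [2], [3], [5]], Q = [[1, 4, 6, 7], [2], [3], [5]].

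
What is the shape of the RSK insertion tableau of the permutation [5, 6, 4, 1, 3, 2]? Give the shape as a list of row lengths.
RSK row insertion gives P = [[1, 2], [3, 6], [4], [5]], which has shape [2, 2, 1, 1].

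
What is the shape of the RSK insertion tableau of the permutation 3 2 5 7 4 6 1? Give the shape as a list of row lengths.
[3, 3, 1]

Row-insert each entry into an empty tableau.

After inserting 3: P = [[3]].
After inserting 2: P = [[2], [3]].
After inserting 5: P = [[2, 5], [3]].
After inserting 7: P = [[2, 5, 7], [3]].
After inserting 4: P = [[2, 4, 7], [3, 5]].
After inserting 6: P = [[2, 4, 6], [3, 5, 7]].
After inserting 1: P = [[1, 4, 6], [2, 5, 7], [3]].

The final insertion tableau P = [[1, 4, 6], [2, 5, 7], [3]] has shape [3, 3, 1].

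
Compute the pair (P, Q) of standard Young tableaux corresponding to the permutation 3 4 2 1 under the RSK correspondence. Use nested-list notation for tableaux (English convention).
Insert each entry of the permutation into P by Schensted row insertion, recording in Q the position of each new cell.

Insert 3: appended to row 1. P = [[3]], Q = [[1]].
Insert 4: appended to row 1. P = [[3, 4]], Q = [[1, 2]].
Insert 2: 2 bumps 3 from row 1; 3 starts row 2. P = [[2, 4], [3]], Q = [[1, 2], [3]].
Insert 1: 1 bumps 2 from row 1; 2 bumps 3 from row 2; 3 starts row 3. P = [[1, 4], [2], [3]], Q = [[1, 2], [3], [4]].

So P = [[1, 4], [2], [3]], Q = [[1, 2], [3], [4]].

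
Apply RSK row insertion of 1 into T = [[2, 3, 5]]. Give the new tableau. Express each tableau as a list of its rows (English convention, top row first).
In row 1, 1 replaces 2 (the leftmost entry greater than 1); 2 is bumped to row 2. 2 starts a new row 2. The new tableau is [[1, 3, 5], [2]].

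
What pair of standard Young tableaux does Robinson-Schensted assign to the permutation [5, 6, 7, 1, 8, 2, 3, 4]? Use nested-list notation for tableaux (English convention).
Insert each entry of the permutation into P by Schensted row insertion, recording in Q the position of each new cell.

Insert 5: appended to row 1. P = [[5]], Q = [[1]].
Insert 6: appended to row 1. P = [[5, 6]], Q = [[1, 2]].
Insert 7: appended to row 1. P = [[5, 6, 7]], Q = [[1, 2, 3]].
Insert 1: 1 bumps 5 from row 1; 5 starts row 2. P = [[1, 6, 7], [5]], Q = [[1, 2, 3], [4]].
Insert 8: appended to row 1. P = [[1, 6, 7, 8], [5]], Q = [[1, 2, 3, 5], [4]].
Insert 2: 2 bumps 6 from row 1; 6 appends to row 2. P = [[1, 2, 7, 8], [5, 6]], Q = [[1, 2, 3, 5], [4, 6]].
Insert 3: 3 bumps 7 from row 1; 7 appends to row 2. P = [[1, 2, 3, 8], [5, 6, 7]], Q = [[1, 2, 3, 5], [4, 6, 7]].
Insert 4: 4 bumps 8 from row 1; 8 appends to row 2. P = [[1, 2, 3, 4], [5, 6, 7, 8]], Q = [[1, 2, 3, 5], [4, 6, 7, 8]].

So P = [[1, 2, 3, 4], [5, 6, 7, 8]], Q = [[1, 2, 3, 5], [4, 6, 7, 8]].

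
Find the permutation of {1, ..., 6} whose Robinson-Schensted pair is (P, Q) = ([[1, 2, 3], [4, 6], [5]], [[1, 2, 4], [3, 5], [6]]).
1 5 2 6 4 3

Reverse RSK: for i = n, n-1, ..., 1, locate i in Q, remove the corresponding corner cell from P, and reverse-bump its entry up through P; the value ejected from row 1 is w(i).

So w = 1 5 2 6 4 3.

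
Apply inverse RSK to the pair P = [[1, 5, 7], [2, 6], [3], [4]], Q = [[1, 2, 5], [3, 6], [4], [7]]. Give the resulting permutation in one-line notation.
Reverse the RSK construction: for i from n down to 1, find the cell of Q containing i, remove the entry at that cell from P, and reverse-bump it up through P; the value ejected from row 1 is w(i).

Step i=7: Q has 7 at row 4, column 1; remove 4 from row 4 of P and reverse-bump: 4 enters row 3 and ejects 3; 3 enters row 2 and ejects 2; 2 enters row 1 and ejects 1. So w(7) = 1. P is now [[2, 5, 7], [3, 6], [4]].
Step i=6: Q has 6 at row 2, column 2; remove 6 from row 2 of P and reverse-bump: 6 enters row 1 and ejects 5. So w(6) = 5. P is now [[2, 6, 7], [3], [4]].
Step i=5: Q has 5 at row 1, column 3; remove that cell from P, ejecting 7. So w(5) = 7. P is now [[2, 6], [3], [4]].
Step i=4: Q has 4 at row 3, column 1; remove 4 from row 3 of P and reverse-bump: 4 enters row 2 and ejects 3; 3 enters row 1 and ejects 2. So w(4) = 2. P is now [[3, 6], [4]].
Step i=3: Q has 3 at row 2, column 1; remove 4 from row 2 of P and reverse-bump: 4 enters row 1 and ejects 3. So w(3) = 3. P is now [[4, 6]].
Step i=2: Q has 2 at row 1, column 2; remove that cell from P, ejecting 6. So w(2) = 6. P is now [[4]].
Step i=1: Q has 1 at row 1, column 1; remove that cell from P, ejecting 4. So w(1) = 4. P is now [].

So w = 4 6 3 2 7 5 1.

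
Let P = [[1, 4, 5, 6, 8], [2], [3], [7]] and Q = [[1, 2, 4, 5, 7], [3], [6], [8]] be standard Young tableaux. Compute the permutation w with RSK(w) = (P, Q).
3 7 4 5 6 2 8 1

Reverse the RSK construction: for i from n down to 1, find the cell of Q containing i, remove the entry at that cell from P, and reverse-bump it up through P; the value ejected from row 1 is w(i).

Step i=8: Q has 8 at row 4, column 1; remove 7 from row 4 of P and reverse-bump: 7 enters row 3 and ejects 3; 3 enters row 2 and ejects 2; 2 enters row 1 and ejects 1. So w(8) = 1. P is now [[2, 4, 5, 6, 8], [3], [7]].
Step i=7: Q has 7 at row 1, column 5; remove that cell from P, ejecting 8. So w(7) = 8. P is now [[2, 4, 5, 6], [3], [7]].
Step i=6: Q has 6 at row 3, column 1; remove 7 from row 3 of P and reverse-bump: 7 enters row 2 and ejects 3; 3 enters row 1 and ejects 2. So w(6) = 2. P is now [[3, 4, 5, 6], [7]].
Step i=5: Q has 5 at row 1, column 4; remove that cell from P, ejecting 6. So w(5) = 6. P is now [[3, 4, 5], [7]].
Step i=4: Q has 4 at row 1, column 3; remove that cell from P, ejecting 5. So w(4) = 5. P is now [[3, 4], [7]].
Step i=3: Q has 3 at row 2, column 1; remove 7 from row 2 of P and reverse-bump: 7 enters row 1 and ejects 4. So w(3) = 4. P is now [[3, 7]].
Step i=2: Q has 2 at row 1, column 2; remove that cell from P, ejecting 7. So w(2) = 7. P is now [[3]].
Step i=1: Q has 1 at row 1, column 1; remove that cell from P, ejecting 3. So w(1) = 3. P is now [].

So w = 3 7 4 5 6 2 8 1.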